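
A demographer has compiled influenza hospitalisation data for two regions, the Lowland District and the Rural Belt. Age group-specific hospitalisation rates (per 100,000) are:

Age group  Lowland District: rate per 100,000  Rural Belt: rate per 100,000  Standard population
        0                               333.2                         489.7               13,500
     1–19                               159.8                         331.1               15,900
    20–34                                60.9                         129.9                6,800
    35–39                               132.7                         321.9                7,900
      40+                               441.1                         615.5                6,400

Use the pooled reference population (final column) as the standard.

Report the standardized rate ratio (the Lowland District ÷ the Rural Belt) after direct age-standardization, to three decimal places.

0.589

Standard total = 50,500; weights = 0.2673, 0.3149, 0.1347, 0.1564, 0.1267.
The Lowland District: 0.2673×333.2 + 0.3149×159.8 + 0.1347×60.9 + 0.1564×132.7 + 0.1267×441.1 = 224.2477 per 100,000.
The Rural Belt: 0.2673×489.7 + 0.3149×331.1 + 0.1347×129.9 + 0.1564×321.9 + 0.1267×615.5 = 381.0093 per 100,000.
Ratio = 224.2477 ÷ 381.0093 = 0.58856.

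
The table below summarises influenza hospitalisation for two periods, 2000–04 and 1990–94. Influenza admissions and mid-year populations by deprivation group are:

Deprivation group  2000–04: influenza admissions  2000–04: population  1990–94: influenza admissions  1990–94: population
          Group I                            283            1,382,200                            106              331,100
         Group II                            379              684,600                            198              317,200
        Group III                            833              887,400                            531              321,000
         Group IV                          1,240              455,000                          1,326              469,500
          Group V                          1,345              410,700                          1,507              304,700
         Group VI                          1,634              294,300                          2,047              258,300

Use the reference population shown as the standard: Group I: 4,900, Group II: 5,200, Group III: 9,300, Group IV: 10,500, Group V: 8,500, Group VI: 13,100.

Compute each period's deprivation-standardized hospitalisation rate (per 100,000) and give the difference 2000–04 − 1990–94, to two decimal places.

Deprivation-specific rates per 100,000 for 2000–04: 20.47, 55.36, 93.87, 272.53, 327.49, 555.22.
For 1990–94: 32.01, 62.42, 165.42, 282.43, 494.58, 792.49.
Standard total = 51,500; weights = 0.0951, 0.1010, 0.1806, 0.2039, 0.1650, 0.2544.
2000–04: 0.0951×20.47 + 0.1010×55.36 + 0.1806×93.87 + 0.2039×272.53 + 0.1650×327.49 + 0.2544×555.22 = 275.3343 per 100,000.
1990–94: 0.0951×32.01 + 0.1010×62.42 + 0.1806×165.42 + 0.2039×282.43 + 0.1650×494.58 + 0.2544×792.49 = 380.0184 per 100,000.
Difference = 275.3343 − 380.0184 = -104.6841.

-104.68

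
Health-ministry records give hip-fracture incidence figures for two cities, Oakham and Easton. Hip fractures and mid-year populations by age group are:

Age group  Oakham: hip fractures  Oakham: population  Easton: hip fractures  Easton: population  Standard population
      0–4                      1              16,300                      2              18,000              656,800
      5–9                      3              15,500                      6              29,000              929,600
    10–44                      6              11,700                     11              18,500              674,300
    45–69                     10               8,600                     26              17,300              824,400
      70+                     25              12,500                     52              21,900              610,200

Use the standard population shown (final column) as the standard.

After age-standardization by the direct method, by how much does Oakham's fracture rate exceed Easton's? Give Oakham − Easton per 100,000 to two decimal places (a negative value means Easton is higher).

Age-specific rates per 100,000 for Oakham: 6.13, 19.35, 51.28, 116.28, 200.00.
For Easton: 11.11, 20.69, 59.46, 150.29, 237.44.
Standard total = 3,695,300; weights = 0.1777, 0.2516, 0.1825, 0.2231, 0.1651.
Oakham: 0.1777×6.13 + 0.2516×19.35 + 0.1825×51.28 + 0.2231×116.28 + 0.1651×200.00 = 74.2840 per 100,000.
Easton: 0.1777×11.11 + 0.2516×20.69 + 0.1825×59.46 + 0.2231×150.29 + 0.1651×237.44 = 90.7667 per 100,000.
Difference = 74.2840 − 90.7667 = -16.4827.

-16.48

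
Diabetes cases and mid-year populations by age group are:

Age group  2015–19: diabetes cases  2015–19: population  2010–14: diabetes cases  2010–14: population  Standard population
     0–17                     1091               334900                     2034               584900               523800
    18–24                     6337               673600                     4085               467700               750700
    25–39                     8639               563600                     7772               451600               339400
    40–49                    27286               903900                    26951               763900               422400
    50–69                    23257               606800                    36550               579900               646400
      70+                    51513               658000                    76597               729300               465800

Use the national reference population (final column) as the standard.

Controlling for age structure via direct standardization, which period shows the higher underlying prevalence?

Age-specific rates per 1000 for 2015–19: 3.258, 9.408, 15.328, 30.187, 38.327, 78.287.
For 2010–14: 3.478, 8.734, 17.210, 35.281, 63.028, 105.028.
Standard total = 3148500; weights = 0.1664, 0.2384, 0.1078, 0.1342, 0.2053, 0.1479.
2015–19: 0.1664×3.258 + 0.2384×9.408 + 0.1078×15.328 + 0.1342×30.187 + 0.2053×38.327 + 0.1479×78.287 = 27.9381 per 1000.
2010–14: 0.1664×3.478 + 0.2384×8.734 + 0.1078×17.210 + 0.1342×35.281 + 0.2053×63.028 + 0.1479×105.028 = 37.7276 per 1000.

2010–14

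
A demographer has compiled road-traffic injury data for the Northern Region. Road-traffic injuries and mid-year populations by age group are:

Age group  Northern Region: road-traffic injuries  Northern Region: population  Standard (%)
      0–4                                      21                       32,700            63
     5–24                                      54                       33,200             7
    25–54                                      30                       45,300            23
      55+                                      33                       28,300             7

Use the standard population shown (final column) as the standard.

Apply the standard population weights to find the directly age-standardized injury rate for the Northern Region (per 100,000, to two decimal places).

Age-specific rates per 100,000 for the Northern Region: 64.22, 162.65, 66.23, 116.61.
Standard weights: 0.63, 0.07, 0.23, 0.07.
Standardized rate: 0.6300×64.22 + 0.0700×162.65 + 0.2300×66.23 + 0.0700×116.61 = 75.2386 per 100,000.

75.24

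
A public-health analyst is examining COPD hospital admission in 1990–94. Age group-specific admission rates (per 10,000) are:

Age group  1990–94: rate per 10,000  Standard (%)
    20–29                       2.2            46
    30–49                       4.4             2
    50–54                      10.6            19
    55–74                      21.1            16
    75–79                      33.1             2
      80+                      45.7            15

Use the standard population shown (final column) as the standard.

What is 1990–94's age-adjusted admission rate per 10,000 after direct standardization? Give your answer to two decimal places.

Standard weights: 0.46, 0.02, 0.19, 0.16, 0.02, 0.15.
Standardized rate: 0.4600×2.2 + 0.0200×4.4 + 0.1900×10.6 + 0.1600×21.1 + 0.0200×33.1 + 0.1500×45.7 = 14.0070 per 10,000.

14.01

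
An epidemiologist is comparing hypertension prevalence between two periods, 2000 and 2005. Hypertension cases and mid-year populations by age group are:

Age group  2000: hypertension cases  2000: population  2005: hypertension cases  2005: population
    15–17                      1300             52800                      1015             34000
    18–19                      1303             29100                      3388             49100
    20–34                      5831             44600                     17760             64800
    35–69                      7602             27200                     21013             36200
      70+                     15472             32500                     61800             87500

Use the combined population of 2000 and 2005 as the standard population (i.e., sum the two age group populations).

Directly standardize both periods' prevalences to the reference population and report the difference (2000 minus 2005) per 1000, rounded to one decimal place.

Age-specific rates per 1000 for 2000: 24.621, 44.777, 130.740, 279.485, 476.062.
For 2005: 29.853, 69.002, 274.074, 580.470, 706.286.
Combined standard total = 457800; weights = 0.1896, 0.1708, 0.2390, 0.1385, 0.2621.
2000: 0.1896×24.621 + 0.1708×44.777 + 0.2390×130.740 + 0.1385×279.485 + 0.2621×476.062 = 207.0519 per 1000.
2005: 0.1896×29.853 + 0.1708×69.002 + 0.2390×274.074 + 0.1385×580.470 + 0.2621×706.286 = 348.4643 per 1000.
Difference = 207.0519 − 348.4643 = -141.4124.

-141.4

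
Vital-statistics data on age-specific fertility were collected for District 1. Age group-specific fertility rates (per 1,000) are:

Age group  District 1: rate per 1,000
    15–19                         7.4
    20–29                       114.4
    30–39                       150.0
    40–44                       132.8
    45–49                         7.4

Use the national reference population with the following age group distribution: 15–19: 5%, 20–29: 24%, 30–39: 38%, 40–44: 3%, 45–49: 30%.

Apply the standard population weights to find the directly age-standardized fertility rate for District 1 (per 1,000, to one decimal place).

91.0

Standard weights: 0.05, 0.24, 0.38, 0.03, 0.30.
Standardized rate: 0.0500×7.4 + 0.2400×114.4 + 0.3800×150.0 + 0.0300×132.8 + 0.3000×7.4 = 91.0300 per 1,000.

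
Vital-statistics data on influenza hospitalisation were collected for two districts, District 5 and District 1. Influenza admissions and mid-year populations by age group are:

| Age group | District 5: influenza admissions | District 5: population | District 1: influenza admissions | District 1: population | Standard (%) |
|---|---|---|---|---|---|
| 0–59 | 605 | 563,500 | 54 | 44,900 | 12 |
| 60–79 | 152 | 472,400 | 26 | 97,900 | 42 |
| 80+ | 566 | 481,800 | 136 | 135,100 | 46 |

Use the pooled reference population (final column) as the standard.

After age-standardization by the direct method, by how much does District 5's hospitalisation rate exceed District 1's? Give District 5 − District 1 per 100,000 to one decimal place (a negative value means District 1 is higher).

8.5

Age-specific rates per 100,000 for District 5: 107.36, 32.18, 117.48.
For District 1: 120.27, 26.56, 100.67.
Standard weights: 0.12, 0.42, 0.46.
District 5: 0.1200×107.36 + 0.4200×32.18 + 0.4600×117.48 = 80.4368 per 100,000.
District 1: 0.1200×120.27 + 0.4200×26.56 + 0.4600×100.67 = 71.8927 per 100,000.
Difference = 80.4368 − 71.8927 = 8.5440.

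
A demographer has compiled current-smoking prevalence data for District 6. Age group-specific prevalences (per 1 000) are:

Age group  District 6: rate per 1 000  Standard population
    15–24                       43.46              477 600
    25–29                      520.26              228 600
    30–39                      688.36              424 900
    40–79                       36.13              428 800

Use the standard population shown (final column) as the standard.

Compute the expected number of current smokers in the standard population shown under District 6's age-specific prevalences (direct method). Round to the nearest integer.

447665

Expected current smokers = Σ (standard pop × age-specific rate ÷ 1 000)
= 477 600×43.46/1 000 + 228 600×520.26/1 000 + 424 900×688.36/1 000 + 428 800×36.13/1 000
= 20756.50 + 118931.44 + 292484.16 + 15492.54 = 447664.64.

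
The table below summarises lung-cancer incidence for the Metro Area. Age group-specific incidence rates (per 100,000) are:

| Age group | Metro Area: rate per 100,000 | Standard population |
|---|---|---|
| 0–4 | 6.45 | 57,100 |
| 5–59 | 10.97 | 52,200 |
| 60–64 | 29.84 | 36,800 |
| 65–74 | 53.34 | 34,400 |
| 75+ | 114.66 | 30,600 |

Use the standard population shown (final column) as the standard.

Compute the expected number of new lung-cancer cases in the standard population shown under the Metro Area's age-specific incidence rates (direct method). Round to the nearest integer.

74

Expected new lung-cancer cases = Σ (standard pop × age-specific rate ÷ 100,000)
= 57,100×6.45/100,000 + 52,200×10.97/100,000 + 36,800×29.84/100,000 + 34,400×53.34/100,000 + 30,600×114.66/100,000
= 3.68 + 5.73 + 10.98 + 18.35 + 35.09 = 73.83.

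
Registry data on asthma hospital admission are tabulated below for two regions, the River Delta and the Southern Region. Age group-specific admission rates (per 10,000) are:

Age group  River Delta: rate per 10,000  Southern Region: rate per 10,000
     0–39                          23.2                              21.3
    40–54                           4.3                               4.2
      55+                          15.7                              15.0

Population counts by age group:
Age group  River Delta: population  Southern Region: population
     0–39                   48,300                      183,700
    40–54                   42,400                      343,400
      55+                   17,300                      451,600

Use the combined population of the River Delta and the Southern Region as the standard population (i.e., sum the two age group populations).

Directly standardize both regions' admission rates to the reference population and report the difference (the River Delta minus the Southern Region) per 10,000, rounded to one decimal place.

Combined standard total = 1,086,700; weights = 0.2135, 0.3550, 0.4315.
The River Delta: 0.2135×23.2 + 0.3550×4.3 + 0.4315×15.7 = 13.2540 per 10,000.
The Southern Region: 0.2135×21.3 + 0.3550×4.2 + 0.4315×15.0 = 12.5108 per 10,000.
Difference = 13.2540 − 12.5108 = 0.7432.

0.7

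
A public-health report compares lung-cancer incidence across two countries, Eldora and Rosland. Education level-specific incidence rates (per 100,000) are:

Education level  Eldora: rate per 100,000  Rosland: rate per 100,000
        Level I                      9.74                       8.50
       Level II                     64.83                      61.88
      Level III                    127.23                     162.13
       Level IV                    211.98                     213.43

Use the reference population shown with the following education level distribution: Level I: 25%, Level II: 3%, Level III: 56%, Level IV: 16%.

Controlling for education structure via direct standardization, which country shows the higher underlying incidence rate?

Rosland

Standard weights: 0.25, 0.03, 0.56, 0.16.
Eldora: 0.2500×9.74 + 0.0300×64.83 + 0.5600×127.23 + 0.1600×211.98 = 109.5455 per 100,000.
Rosland: 0.2500×8.50 + 0.0300×61.88 + 0.5600×162.13 + 0.1600×213.43 = 128.9230 per 100,000.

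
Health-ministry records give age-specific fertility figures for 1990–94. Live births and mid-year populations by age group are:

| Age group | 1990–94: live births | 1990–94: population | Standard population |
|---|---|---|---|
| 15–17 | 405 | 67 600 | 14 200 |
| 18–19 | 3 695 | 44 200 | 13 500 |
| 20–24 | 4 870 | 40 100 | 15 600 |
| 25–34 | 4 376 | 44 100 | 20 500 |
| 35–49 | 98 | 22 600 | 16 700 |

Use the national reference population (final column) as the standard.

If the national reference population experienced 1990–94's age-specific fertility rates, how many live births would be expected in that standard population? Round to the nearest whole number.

5215

Age-specific rates per 1 000 for 1990–94: 5.991, 83.597, 121.446, 99.229, 4.336.
Expected live births = Σ (standard pop × age-specific rate ÷ 1 000)
= 14 200×5.991/1 000 + 13 500×83.597/1 000 + 15 600×121.446/1 000 + 20 500×99.229/1 000 + 16 700×4.336/1 000
= 85.07 + 1128.56 + 1894.56 + 2034.20 + 72.42 = 5214.81.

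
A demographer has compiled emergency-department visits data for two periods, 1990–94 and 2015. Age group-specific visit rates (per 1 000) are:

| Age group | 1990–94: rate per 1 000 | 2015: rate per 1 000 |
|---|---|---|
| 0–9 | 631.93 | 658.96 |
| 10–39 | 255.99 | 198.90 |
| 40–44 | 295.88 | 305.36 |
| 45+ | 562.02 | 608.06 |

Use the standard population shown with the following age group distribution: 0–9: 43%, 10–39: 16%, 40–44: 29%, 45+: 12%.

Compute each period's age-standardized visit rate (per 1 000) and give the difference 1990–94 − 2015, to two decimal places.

-10.76

Standard weights: 0.43, 0.16, 0.29, 0.12.
1990–94: 0.4300×631.93 + 0.1600×255.99 + 0.2900×295.88 + 0.1200×562.02 = 465.9359 per 1 000.
2015: 0.4300×658.96 + 0.1600×198.90 + 0.2900×305.36 + 0.1200×608.06 = 476.6984 per 1 000.
Difference = 465.9359 − 476.6984 = -10.7625.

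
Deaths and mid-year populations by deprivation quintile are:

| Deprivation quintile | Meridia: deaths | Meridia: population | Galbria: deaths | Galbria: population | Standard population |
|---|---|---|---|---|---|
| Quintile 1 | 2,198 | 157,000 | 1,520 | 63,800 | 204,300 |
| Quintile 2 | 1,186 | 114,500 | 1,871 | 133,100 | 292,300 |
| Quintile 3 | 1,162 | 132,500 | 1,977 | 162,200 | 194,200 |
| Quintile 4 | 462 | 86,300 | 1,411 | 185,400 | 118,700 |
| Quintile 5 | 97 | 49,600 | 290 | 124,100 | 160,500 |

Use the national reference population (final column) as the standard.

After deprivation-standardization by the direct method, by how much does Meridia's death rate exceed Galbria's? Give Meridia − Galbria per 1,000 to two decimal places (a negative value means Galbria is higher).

Deprivation-specific rates per 1,000 for Meridia: 14.000, 10.358, 8.770, 5.353, 1.956.
For Galbria: 23.824, 14.057, 12.189, 7.611, 2.337.
Standard total = 970,000; weights = 0.2106, 0.3013, 0.2002, 0.1224, 0.1655.
Meridia: 0.2106×14.000 + 0.3013×10.358 + 0.2002×8.770 + 0.1224×5.353 + 0.1655×1.956 = 8.8044 per 1,000.
Galbria: 0.2106×23.824 + 0.3013×14.057 + 0.2002×12.189 + 0.1224×7.611 + 0.1655×2.337 = 13.0121 per 1,000.
Difference = 8.8044 − 13.0121 = -4.2076.

-4.21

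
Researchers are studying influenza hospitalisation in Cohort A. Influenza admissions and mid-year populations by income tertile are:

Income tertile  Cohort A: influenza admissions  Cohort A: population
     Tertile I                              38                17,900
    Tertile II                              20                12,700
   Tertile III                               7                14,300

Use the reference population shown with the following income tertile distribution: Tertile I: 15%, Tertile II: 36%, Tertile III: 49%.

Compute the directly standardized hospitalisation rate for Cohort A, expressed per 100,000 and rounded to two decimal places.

Income-specific rates per 100,000 for Cohort A: 212.29, 157.48, 48.95.
Standard weights: 0.15, 0.36, 0.49.
Standardized rate: 0.1500×212.29 + 0.3600×157.48 + 0.4900×48.95 = 112.5225 per 100,000.

112.52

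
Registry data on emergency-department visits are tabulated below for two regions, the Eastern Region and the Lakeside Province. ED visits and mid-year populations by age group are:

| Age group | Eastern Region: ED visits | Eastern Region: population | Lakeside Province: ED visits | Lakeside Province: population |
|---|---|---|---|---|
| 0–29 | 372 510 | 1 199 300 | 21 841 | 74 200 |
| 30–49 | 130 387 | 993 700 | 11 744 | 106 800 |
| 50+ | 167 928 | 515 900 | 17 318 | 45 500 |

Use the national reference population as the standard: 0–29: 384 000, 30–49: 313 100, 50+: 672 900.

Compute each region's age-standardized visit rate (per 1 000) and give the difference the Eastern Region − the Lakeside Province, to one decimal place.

-17.7

Age-specific rates per 1 000 for the Eastern Region: 310.606, 131.214, 325.505.
For the Lakeside Province: 294.353, 109.963, 380.615.
Standard total = 1 370 000; weights = 0.2803, 0.2285, 0.4912.
The Eastern Region: 0.2803×310.606 + 0.2285×131.214 + 0.4912×325.505 = 276.9256 per 1 000.
The Lakeside Province: 0.2803×294.353 + 0.2285×109.963 + 0.4912×380.615 = 294.5817 per 1 000.
Difference = 276.9256 − 294.5817 = -17.6561.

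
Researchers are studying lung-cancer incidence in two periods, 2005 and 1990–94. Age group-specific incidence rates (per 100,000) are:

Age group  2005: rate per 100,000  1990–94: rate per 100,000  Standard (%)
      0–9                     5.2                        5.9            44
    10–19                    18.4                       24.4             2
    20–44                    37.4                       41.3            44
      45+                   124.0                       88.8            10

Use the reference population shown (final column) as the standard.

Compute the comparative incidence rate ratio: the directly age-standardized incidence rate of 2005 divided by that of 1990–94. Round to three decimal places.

Standard weights: 0.44, 0.02, 0.44, 0.10.
2005: 0.4400×5.2 + 0.0200×18.4 + 0.4400×37.4 + 0.1000×124.0 = 31.5120 per 100,000.
1990–94: 0.4400×5.9 + 0.0200×24.4 + 0.4400×41.3 + 0.1000×88.8 = 30.1360 per 100,000.
Ratio = 31.5120 ÷ 30.1360 = 1.04566.

1.046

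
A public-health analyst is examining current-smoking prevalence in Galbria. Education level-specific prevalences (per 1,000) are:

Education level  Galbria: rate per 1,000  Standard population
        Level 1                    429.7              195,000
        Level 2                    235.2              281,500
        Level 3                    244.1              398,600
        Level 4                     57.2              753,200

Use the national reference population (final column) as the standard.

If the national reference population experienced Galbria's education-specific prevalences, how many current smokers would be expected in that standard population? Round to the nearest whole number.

290382

Expected current smokers = Σ (standard pop × education-specific rate ÷ 1,000)
= 195,000×429.7/1,000 + 281,500×235.2/1,000 + 398,600×244.1/1,000 + 753,200×57.2/1,000
= 83791.50 + 66208.80 + 97298.26 + 43083.04 = 290381.60.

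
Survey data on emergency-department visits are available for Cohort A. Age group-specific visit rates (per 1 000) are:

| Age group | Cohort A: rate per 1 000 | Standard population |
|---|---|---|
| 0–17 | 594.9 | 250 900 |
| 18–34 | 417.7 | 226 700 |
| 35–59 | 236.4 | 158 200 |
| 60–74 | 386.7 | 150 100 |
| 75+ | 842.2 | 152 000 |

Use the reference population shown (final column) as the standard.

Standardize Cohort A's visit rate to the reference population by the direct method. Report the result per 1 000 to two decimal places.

Standard total = 937 900; weights = 0.2675, 0.2417, 0.1687, 0.1600, 0.1621.
Standardized rate: 0.2675×594.9 + 0.2417×417.7 + 0.1687×236.4 + 0.1600×386.7 + 0.1621×842.2 = 498.3576 per 1 000.

498.36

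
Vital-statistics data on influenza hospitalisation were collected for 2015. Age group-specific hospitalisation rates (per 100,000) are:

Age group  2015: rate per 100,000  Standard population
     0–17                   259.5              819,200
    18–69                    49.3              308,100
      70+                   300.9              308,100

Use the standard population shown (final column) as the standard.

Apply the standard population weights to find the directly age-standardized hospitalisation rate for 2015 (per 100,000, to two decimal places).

Standard total = 1,435,400; weights = 0.5707, 0.2146, 0.2146.
Standardized rate: 0.5707×259.5 + 0.2146×49.3 + 0.2146×300.9 = 223.2681 per 100,000.

223.27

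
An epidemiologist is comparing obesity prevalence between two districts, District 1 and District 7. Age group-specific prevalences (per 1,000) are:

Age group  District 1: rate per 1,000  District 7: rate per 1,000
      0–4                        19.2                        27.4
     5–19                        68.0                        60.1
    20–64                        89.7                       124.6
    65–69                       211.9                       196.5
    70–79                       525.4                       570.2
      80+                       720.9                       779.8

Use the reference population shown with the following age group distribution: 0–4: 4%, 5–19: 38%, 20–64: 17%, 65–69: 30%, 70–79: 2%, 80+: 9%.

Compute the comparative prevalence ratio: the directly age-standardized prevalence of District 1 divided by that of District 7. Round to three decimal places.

Standard weights: 0.04, 0.38, 0.17, 0.30, 0.02, 0.09.
District 1: 0.0400×19.2 + 0.3800×68.0 + 0.1700×89.7 + 0.3000×211.9 + 0.0200×525.4 + 0.0900×720.9 = 180.8160 per 1,000.
District 7: 0.0400×27.4 + 0.3800×60.1 + 0.1700×124.6 + 0.3000×196.5 + 0.0200×570.2 + 0.0900×779.8 = 185.6520 per 1,000.
Ratio = 180.8160 ÷ 185.6520 = 0.97395.

0.974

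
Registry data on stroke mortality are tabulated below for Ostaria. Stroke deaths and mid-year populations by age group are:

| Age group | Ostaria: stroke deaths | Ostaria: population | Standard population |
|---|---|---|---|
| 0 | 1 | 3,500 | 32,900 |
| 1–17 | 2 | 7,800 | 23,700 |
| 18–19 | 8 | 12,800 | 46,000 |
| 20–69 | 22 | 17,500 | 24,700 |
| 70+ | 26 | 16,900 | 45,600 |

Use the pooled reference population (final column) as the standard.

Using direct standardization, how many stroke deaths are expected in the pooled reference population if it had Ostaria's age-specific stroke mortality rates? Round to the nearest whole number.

145

Age-specific rates per 100,000 for Ostaria: 28.57, 25.64, 62.50, 125.71, 153.85.
Expected stroke deaths = Σ (standard pop × age-specific rate ÷ 100,000)
= 32,900×28.57/100,000 + 23,700×25.64/100,000 + 46,000×62.50/100,000 + 24,700×125.71/100,000 + 45,600×153.85/100,000
= 9.40 + 6.08 + 28.75 + 31.05 + 70.15 = 145.43.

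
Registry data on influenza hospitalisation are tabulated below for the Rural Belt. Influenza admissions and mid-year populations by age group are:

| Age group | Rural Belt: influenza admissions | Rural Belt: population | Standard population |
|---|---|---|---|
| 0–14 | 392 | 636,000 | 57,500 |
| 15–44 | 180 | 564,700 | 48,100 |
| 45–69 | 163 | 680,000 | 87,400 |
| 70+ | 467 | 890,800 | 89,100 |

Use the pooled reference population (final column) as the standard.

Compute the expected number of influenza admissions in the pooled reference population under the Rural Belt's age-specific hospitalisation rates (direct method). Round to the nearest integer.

118

Age-specific rates per 100,000 for the Rural Belt: 61.64, 31.88, 23.97, 52.42.
Expected influenza admissions = Σ (standard pop × age-specific rate ÷ 100,000)
= 57,500×61.64/100,000 + 48,100×31.88/100,000 + 87,400×23.97/100,000 + 89,100×52.42/100,000
= 35.44 + 15.33 + 20.95 + 46.71 = 118.43.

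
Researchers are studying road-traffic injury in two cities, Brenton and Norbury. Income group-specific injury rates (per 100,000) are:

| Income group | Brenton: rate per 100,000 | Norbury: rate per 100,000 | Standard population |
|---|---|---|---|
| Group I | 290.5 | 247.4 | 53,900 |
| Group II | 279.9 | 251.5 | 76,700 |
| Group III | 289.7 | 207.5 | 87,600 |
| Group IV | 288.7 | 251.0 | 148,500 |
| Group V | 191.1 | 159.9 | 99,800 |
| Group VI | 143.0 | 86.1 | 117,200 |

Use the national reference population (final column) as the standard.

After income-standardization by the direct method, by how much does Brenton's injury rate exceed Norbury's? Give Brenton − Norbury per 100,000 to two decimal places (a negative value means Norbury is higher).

Standard total = 583,700; weights = 0.0923, 0.1314, 0.1501, 0.2544, 0.1710, 0.2008.
Brenton: 0.0923×290.5 + 0.1314×279.9 + 0.1501×289.7 + 0.2544×288.7 + 0.1710×191.1 + 0.2008×143.0 = 241.9176 per 100,000.
Norbury: 0.0923×247.4 + 0.1314×251.5 + 0.1501×207.5 + 0.2544×251.0 + 0.1710×159.9 + 0.2008×86.1 = 195.5188 per 100,000.
Difference = 241.9176 − 195.5188 = 46.3988.

46.40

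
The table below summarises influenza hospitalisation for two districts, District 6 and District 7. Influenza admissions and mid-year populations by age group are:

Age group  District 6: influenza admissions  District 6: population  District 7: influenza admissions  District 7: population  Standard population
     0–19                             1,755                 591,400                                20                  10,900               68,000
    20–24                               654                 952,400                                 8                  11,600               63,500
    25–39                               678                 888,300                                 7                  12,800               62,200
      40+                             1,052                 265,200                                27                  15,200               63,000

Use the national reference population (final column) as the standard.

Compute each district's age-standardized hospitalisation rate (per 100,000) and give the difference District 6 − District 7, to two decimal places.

Age-specific rates per 100,000 for District 6: 296.75, 68.67, 76.33, 396.68.
For District 7: 183.49, 68.97, 54.69, 177.63.
Standard total = 256,700; weights = 0.2649, 0.2474, 0.2423, 0.2454.
District 6: 0.2649×296.75 + 0.2474×68.67 + 0.2423×76.33 + 0.2454×396.68 = 211.4456 per 100,000.
District 7: 0.2649×183.49 + 0.2474×68.97 + 0.2423×54.69 + 0.2454×177.63 = 122.5116 per 100,000.
Difference = 211.4456 − 122.5116 = 88.9340.

88.93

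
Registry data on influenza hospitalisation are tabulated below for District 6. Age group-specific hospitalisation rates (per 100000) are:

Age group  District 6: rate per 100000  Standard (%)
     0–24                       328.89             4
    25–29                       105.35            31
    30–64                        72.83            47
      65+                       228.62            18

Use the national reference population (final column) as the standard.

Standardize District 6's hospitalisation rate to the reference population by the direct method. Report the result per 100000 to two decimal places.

Standard weights: 0.04, 0.31, 0.47, 0.18.
Standardized rate: 0.0400×328.89 + 0.3100×105.35 + 0.4700×72.83 + 0.1800×228.62 = 121.1958 per 100000.

121.20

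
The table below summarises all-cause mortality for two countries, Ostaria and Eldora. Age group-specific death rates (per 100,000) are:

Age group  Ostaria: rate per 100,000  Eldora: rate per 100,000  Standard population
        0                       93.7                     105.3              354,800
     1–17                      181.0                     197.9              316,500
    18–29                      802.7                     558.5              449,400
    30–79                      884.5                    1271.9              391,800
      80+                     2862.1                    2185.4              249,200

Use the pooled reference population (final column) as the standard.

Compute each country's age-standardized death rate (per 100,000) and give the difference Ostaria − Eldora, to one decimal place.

Standard total = 1,761,700; weights = 0.2014, 0.1797, 0.2551, 0.2224, 0.1415.
Ostaria: 0.2014×93.7 + 0.1797×181.0 + 0.2551×802.7 + 0.2224×884.5 + 0.1415×2862.1 = 857.7210 per 100,000.
Eldora: 0.2014×105.3 + 0.1797×197.9 + 0.2551×558.5 + 0.2224×1271.9 + 0.1415×2185.4 = 791.2345 per 100,000.
Difference = 857.7210 − 791.2345 = 66.4865.

66.5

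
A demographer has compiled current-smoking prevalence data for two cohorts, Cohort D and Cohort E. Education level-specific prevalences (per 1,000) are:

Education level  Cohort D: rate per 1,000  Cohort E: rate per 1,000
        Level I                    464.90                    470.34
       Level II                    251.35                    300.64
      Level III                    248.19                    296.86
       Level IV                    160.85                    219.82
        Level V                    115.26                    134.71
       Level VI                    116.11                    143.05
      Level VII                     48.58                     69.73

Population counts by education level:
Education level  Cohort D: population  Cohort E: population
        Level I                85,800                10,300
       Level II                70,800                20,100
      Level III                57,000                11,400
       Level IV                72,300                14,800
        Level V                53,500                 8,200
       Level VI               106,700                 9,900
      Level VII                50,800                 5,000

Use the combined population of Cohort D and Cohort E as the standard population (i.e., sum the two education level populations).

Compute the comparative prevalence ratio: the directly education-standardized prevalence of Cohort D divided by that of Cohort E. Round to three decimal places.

Combined standard total = 576,600; weights = 0.1667, 0.1576, 0.1186, 0.1511, 0.1070, 0.2022, 0.0968.
Cohort D: 0.1667×464.90 + 0.1576×251.35 + 0.1186×248.19 + 0.1511×160.85 + 0.1070×115.26 + 0.2022×116.11 + 0.0968×48.58 = 211.3624 per 1,000.
Cohort E: 0.1667×470.34 + 0.1576×300.64 + 0.1186×296.86 + 0.1511×219.82 + 0.1070×134.71 + 0.2022×143.05 + 0.0968×69.73 = 244.2969 per 1,000.
Ratio = 211.3624 ÷ 244.2969 = 0.86519.

0.865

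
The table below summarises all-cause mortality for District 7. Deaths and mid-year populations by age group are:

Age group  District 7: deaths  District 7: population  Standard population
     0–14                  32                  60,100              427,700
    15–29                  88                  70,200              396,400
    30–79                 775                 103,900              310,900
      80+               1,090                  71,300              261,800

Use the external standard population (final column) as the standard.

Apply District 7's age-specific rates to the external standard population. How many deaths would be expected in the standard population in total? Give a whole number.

7046

Age-specific rates per 100,000 for District 7: 53.24, 125.36, 745.91, 1528.75.
Expected deaths = Σ (standard pop × age-specific rate ÷ 100,000)
= 427,700×53.24/100,000 + 396,400×125.36/100,000 + 310,900×745.91/100,000 + 261,800×1528.75/100,000
= 227.73 + 496.91 + 2319.03 + 4002.27 = 7045.94.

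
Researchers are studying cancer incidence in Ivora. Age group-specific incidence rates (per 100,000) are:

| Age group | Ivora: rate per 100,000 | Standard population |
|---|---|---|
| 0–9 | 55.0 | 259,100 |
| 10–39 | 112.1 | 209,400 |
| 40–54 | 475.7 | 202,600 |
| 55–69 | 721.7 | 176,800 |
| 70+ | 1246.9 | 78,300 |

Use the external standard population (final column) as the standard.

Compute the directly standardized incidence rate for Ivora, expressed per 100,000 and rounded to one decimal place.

388.0

Standard total = 926,200; weights = 0.2797, 0.2261, 0.2187, 0.1909, 0.0845.
Standardized rate: 0.2797×55.0 + 0.2261×112.1 + 0.2187×475.7 + 0.1909×721.7 + 0.0845×1246.9 = 387.9614 per 100,000.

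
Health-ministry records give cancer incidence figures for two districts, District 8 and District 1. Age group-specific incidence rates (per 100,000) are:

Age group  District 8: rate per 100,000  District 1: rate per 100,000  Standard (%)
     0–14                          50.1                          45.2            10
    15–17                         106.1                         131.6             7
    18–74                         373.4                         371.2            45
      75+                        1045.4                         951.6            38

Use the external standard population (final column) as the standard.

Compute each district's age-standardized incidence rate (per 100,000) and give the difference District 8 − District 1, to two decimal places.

35.34

Standard weights: 0.10, 0.07, 0.45, 0.38.
District 8: 0.1000×50.1 + 0.0700×106.1 + 0.4500×373.4 + 0.3800×1045.4 = 577.7190 per 100,000.
District 1: 0.1000×45.2 + 0.0700×131.6 + 0.4500×371.2 + 0.3800×951.6 = 542.3800 per 100,000.
Difference = 577.7190 − 542.3800 = 35.3390.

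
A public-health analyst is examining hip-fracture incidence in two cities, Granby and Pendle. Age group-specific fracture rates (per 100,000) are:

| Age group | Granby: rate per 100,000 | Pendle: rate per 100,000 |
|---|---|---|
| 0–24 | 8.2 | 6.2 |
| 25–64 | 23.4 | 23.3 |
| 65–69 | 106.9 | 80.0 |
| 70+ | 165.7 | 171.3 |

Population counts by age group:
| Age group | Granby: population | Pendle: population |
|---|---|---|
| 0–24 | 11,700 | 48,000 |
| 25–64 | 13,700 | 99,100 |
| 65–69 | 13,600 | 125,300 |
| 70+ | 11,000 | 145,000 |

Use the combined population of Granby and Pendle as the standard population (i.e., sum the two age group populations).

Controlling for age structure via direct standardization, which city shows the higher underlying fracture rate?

Combined standard total = 467,400; weights = 0.1277, 0.2413, 0.2972, 0.3338.
Granby: 0.1277×8.2 + 0.2413×23.4 + 0.2972×106.9 + 0.3338×165.7 = 93.7669 per 100,000.
Pendle: 0.1277×6.2 + 0.2413×23.3 + 0.2972×80.0 + 0.3338×171.3 = 87.3624 per 100,000.
The crude rates (73.86 vs 89.77) would put Pendle higher, but that reflects its age composition; once standardized to a common age structure, Granby has the higher underlying rate.

Granby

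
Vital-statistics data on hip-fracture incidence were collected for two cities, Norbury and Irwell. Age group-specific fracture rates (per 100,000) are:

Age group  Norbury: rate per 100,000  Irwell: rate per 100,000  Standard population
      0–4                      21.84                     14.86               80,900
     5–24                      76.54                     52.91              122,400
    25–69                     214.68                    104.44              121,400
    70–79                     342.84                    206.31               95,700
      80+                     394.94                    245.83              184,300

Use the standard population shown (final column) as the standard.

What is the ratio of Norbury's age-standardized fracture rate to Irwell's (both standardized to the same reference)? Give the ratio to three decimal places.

Standard total = 604,700; weights = 0.1338, 0.2024, 0.2008, 0.1583, 0.3048.
Norbury: 0.1338×21.84 + 0.2024×76.54 + 0.2008×214.68 + 0.1583×342.84 + 0.3048×394.94 = 236.1414 per 100,000.
Irwell: 0.1338×14.86 + 0.2024×52.91 + 0.2008×104.44 + 0.1583×206.31 + 0.3048×245.83 = 141.2398 per 100,000.
Ratio = 236.1414 ÷ 141.2398 = 1.67192.

1.672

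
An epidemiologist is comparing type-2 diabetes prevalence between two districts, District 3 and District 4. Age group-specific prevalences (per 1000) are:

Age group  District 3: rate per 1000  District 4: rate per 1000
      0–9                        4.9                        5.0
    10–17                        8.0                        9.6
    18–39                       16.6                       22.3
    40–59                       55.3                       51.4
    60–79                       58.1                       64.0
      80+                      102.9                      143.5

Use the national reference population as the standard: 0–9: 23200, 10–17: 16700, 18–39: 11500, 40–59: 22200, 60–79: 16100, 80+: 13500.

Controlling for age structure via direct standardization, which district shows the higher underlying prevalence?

District 4

Standard total = 103200; weights = 0.2248, 0.1618, 0.1114, 0.2151, 0.1560, 0.1308.
District 3: 0.2248×4.9 + 0.1618×8.0 + 0.1114×16.6 + 0.2151×55.3 + 0.1560×58.1 + 0.1308×102.9 = 38.6667 per 1000.
District 4: 0.2248×5.0 + 0.1618×9.6 + 0.1114×22.3 + 0.2151×51.4 + 0.1560×64.0 + 0.1308×143.5 = 44.9758 per 1000.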